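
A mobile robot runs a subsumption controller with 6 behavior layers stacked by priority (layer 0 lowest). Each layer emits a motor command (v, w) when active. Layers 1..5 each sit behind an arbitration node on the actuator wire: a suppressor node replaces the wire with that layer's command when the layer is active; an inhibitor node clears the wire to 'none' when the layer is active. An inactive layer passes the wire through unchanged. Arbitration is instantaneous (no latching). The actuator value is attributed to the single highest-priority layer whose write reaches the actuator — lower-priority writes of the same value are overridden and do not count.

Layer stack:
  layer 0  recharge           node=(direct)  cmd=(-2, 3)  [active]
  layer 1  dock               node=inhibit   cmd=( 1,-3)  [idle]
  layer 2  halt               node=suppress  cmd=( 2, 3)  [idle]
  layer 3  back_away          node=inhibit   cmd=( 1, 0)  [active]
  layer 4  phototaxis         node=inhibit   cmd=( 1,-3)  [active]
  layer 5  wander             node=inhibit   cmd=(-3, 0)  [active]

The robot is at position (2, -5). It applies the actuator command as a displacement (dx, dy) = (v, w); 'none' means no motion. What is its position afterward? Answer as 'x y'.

2 -5

[0] recharge on; wire := (-2, 3)
[1] dock off; pass (-2, 3)
[2] halt off; pass (-2, 3)
[3] back_away on (inhibit); wire := none
[4] phototaxis on (inhibit); wire := none
[5] wander on (inhibit); wire := none
output none
position: (2, -5) + none = (2, -5)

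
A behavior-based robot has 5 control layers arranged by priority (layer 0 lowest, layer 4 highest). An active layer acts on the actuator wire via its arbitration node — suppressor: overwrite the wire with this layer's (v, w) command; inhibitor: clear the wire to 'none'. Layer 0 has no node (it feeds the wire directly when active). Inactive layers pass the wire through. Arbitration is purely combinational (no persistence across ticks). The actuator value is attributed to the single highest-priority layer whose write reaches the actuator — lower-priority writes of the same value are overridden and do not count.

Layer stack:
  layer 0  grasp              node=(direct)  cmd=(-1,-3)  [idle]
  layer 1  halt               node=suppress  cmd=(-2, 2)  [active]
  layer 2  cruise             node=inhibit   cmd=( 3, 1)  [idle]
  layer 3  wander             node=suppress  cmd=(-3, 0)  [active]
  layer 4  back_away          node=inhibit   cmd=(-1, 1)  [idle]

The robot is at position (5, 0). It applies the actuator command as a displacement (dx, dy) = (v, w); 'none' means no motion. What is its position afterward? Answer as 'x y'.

L0 grasp: idle → wire = none
L1 halt: active, suppressor → wire = (-2, 2)
L2 cruise: idle → wire stays (-2, 2)
L3 wander: active, suppressor → wire = (-3, 0)
L4 back_away: idle → wire stays (-3, 0)
actuator = (-3, 0)
position: (5, 0) + (-3, 0) = (2, 0)

2 0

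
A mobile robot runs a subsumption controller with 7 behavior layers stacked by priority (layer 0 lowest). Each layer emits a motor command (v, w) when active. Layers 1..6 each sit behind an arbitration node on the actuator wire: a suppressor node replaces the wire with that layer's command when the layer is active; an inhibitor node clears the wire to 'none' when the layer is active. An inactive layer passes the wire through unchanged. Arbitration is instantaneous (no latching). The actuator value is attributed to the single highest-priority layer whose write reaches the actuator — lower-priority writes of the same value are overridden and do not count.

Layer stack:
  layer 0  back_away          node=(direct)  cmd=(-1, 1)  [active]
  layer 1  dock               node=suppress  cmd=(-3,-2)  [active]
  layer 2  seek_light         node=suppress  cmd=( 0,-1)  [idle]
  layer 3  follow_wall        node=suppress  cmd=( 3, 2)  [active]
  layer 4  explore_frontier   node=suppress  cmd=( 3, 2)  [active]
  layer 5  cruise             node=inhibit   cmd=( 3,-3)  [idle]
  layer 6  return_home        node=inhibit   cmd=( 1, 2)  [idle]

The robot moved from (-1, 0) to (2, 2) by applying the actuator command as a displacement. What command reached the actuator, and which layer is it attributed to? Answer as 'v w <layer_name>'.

displacement = (2, 2) − (-1, 0) = (3, 2)
[0] back_away on; wire := (-1, 1)
[1] dock on (suppress); wire := (-3, -2)
[2] seek_light off; pass (-3, -2)
[3] follow_wall on (suppress); wire := (3, 2)
[4] explore_frontier on (suppress); wire := (3, 2)
[5] cruise off; pass (3, 2)
[6] return_home off; pass (3, 2)
output (3, 2) — from layer 4 (explore_frontier)

3 2 explore_frontier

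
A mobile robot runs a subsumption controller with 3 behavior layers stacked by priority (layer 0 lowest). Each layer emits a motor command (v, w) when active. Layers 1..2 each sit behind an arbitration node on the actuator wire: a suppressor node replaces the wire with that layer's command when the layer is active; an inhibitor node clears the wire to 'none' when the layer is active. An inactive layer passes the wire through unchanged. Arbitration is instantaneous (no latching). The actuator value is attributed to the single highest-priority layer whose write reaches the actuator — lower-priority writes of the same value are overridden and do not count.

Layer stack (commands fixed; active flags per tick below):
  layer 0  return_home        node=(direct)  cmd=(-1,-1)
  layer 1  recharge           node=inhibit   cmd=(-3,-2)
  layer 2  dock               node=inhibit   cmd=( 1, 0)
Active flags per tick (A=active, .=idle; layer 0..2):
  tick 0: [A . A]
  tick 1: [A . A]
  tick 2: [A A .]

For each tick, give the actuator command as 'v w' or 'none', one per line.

tick 0:
  [0] return_home on; wire := (-1, -1)
  [1] recharge off; pass (-1, -1)
  [2] dock on (inhibit); wire := none
  output none
tick 1:
  [0] return_home on; wire := (-1, -1)
  [1] recharge off; pass (-1, -1)
  [2] dock on (inhibit); wire := none
  output none
tick 2:
  [0] return_home on; wire := (-1, -1)
  [1] recharge on (inhibit); wire := none
  [2] dock off; pass none
  output none

none
none
none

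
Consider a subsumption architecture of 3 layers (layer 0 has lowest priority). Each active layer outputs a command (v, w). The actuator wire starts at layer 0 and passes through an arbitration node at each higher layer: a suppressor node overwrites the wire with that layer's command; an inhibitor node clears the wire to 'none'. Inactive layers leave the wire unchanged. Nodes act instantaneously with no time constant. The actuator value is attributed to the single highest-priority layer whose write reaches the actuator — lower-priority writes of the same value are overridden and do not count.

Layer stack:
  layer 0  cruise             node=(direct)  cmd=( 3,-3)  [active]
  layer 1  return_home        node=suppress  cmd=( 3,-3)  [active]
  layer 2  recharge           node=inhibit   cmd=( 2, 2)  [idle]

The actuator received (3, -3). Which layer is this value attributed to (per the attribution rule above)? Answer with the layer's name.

return_home

layer 0 (cruise) active — direct: (3, -3)
layer 1 (return_home) active — suppresses: (3, -3)
layer 2 (recharge) idle — unchanged: (3, -3)
→ actuator (3, -3)
last writer: layer 1 = return_home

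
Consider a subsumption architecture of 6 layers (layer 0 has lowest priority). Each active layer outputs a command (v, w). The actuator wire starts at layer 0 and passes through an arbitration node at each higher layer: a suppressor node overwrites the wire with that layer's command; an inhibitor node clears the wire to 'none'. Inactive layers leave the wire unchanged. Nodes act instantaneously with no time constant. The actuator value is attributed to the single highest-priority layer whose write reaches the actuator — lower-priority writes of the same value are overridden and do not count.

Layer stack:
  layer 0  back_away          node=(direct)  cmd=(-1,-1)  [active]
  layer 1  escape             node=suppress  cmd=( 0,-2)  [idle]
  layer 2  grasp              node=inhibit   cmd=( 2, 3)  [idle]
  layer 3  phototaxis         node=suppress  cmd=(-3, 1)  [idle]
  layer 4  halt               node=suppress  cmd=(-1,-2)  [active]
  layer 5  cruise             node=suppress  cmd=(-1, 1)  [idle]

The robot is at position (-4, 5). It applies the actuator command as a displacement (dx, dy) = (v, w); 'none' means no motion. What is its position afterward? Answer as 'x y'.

L0 back_away: active, feeds wire = (-1, -1)
L1 escape: idle → wire stays (-1, -1)
L2 grasp: idle → wire stays (-1, -1)
L3 phototaxis: idle → wire stays (-1, -1)
L4 halt: active, suppressor → wire = (-1, -2)
L5 cruise: idle → wire stays (-1, -2)
actuator = (-1, -2)
position: (-4, 5) + (-1, -2) = (-5, 3)

-5 3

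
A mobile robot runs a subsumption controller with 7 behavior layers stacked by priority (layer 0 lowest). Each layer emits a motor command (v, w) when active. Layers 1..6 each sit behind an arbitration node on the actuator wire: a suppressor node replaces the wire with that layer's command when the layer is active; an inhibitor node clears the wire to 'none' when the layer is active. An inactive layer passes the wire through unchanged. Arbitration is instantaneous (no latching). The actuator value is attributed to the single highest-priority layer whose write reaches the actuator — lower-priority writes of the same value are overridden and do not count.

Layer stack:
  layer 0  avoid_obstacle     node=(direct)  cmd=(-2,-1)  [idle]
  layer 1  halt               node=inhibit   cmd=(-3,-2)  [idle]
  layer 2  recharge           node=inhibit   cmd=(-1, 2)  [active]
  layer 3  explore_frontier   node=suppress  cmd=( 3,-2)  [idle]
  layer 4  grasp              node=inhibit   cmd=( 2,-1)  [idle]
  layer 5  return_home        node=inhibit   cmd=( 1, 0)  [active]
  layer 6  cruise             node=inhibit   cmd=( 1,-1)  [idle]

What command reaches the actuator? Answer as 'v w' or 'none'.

layer 0 (avoid_obstacle) idle — none
layer 1 (halt) idle — unchanged: none
layer 2 (recharge) active — inhibits: none
layer 3 (explore_frontier) idle — unchanged: none
layer 4 (grasp) idle — unchanged: none
layer 5 (return_home) active — inhibits: none
layer 6 (cruise) idle — unchanged: none
→ actuator none

none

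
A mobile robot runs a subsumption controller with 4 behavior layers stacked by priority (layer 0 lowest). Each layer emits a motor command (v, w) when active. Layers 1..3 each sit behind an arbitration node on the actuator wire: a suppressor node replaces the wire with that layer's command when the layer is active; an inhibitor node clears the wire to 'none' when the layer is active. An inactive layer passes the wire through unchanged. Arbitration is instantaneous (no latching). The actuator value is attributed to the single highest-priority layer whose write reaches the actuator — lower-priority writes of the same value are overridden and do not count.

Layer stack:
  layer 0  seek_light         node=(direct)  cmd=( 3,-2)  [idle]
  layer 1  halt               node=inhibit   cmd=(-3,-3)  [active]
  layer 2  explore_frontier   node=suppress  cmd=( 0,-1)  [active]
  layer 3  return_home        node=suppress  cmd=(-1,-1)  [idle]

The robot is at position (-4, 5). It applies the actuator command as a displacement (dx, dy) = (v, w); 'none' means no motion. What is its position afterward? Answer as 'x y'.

layer 0 (seek_light) idle — none
layer 1 (halt) active — inhibits: none
layer 2 (explore_frontier) active — suppresses: (0, -1)
layer 3 (return_home) idle — unchanged: (0, -1)
→ actuator (0, -1)
position: (-4, 5) + (0, -1) = (-4, 4)

-4 4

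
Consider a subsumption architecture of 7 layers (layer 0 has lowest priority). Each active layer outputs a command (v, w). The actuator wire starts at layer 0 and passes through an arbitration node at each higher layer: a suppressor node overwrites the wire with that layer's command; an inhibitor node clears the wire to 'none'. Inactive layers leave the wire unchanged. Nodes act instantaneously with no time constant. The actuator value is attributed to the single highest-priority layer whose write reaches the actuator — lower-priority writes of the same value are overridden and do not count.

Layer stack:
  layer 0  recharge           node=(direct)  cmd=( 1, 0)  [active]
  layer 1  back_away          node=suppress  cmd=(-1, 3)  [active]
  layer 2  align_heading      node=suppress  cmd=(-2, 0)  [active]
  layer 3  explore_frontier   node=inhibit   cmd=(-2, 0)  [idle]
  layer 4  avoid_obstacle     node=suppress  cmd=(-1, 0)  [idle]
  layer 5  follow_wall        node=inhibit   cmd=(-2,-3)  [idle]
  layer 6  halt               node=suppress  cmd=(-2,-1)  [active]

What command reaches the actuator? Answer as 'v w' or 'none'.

layer 0 (recharge) active — direct: (1, 0)
layer 1 (back_away) active — suppresses: (-1, 3)
layer 2 (align_heading) active — suppresses: (-2, 0)
layer 3 (explore_frontier) idle — unchanged: (-2, 0)
layer 4 (avoid_obstacle) idle — unchanged: (-2, 0)
layer 5 (follow_wall) idle — unchanged: (-2, 0)
layer 6 (halt) active — suppresses: (-2, -1)
→ actuator (-2, -1)

-2 -1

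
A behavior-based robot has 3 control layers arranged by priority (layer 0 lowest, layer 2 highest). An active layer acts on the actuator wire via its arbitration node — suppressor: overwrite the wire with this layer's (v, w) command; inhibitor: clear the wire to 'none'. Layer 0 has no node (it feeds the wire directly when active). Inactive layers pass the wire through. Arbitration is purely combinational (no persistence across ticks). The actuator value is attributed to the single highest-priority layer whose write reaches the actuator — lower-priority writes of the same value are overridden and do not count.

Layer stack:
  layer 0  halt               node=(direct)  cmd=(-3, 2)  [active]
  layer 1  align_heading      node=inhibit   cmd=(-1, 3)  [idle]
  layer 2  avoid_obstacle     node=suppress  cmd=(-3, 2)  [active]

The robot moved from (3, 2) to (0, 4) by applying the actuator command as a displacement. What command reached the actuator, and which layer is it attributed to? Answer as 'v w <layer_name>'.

-3 2 avoid_obstacle

displacement = (0, 4) − (3, 2) = (-3, 2)
layer 0 (halt) active — direct: (-3, 2)
layer 1 (align_heading) idle — unchanged: (-3, 2)
layer 2 (avoid_obstacle) active — suppresses: (-3, 2)
→ actuator (-3, 2) — from layer 2 (avoid_obstacle)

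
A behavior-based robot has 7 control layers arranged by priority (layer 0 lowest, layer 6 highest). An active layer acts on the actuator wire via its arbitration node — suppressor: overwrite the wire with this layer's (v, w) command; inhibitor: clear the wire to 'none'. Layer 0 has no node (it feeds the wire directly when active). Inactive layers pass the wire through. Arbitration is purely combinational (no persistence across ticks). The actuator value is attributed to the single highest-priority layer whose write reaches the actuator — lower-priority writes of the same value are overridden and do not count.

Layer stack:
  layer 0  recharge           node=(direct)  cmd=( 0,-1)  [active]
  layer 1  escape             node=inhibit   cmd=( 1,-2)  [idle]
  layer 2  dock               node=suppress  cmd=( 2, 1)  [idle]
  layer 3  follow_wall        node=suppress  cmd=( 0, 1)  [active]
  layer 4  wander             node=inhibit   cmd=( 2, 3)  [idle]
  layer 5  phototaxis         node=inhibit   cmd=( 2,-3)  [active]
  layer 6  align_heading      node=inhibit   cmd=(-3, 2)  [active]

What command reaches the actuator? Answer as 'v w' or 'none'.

none

layer 0 (recharge) active — direct: (0, -1)
layer 1 (escape) idle — unchanged: (0, -1)
layer 2 (dock) idle — unchanged: (0, -1)
layer 3 (follow_wall) active — suppresses: (0, 1)
layer 4 (wander) idle — unchanged: (0, 1)
layer 5 (phototaxis) active — inhibits: none
layer 6 (align_heading) active — inhibits: none
→ actuator none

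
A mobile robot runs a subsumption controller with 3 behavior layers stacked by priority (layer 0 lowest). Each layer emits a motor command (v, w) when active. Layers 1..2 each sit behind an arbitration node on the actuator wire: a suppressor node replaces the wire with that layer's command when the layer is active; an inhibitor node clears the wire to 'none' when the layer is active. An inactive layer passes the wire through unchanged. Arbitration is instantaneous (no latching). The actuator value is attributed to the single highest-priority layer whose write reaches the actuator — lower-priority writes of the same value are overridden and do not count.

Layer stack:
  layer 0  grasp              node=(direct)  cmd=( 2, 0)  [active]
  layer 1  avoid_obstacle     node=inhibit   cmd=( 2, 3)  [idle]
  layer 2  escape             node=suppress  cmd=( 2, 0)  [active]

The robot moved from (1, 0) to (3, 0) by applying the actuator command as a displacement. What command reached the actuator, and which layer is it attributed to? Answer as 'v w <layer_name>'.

displacement = (3, 0) − (1, 0) = (2, 0)
L0 grasp: active, feeds wire = (2, 0)
L1 avoid_obstacle: idle → wire stays (2, 0)
L2 escape: active, suppressor → wire = (2, 0)
actuator = (2, 0) — from layer 2 (escape)

2 0 escape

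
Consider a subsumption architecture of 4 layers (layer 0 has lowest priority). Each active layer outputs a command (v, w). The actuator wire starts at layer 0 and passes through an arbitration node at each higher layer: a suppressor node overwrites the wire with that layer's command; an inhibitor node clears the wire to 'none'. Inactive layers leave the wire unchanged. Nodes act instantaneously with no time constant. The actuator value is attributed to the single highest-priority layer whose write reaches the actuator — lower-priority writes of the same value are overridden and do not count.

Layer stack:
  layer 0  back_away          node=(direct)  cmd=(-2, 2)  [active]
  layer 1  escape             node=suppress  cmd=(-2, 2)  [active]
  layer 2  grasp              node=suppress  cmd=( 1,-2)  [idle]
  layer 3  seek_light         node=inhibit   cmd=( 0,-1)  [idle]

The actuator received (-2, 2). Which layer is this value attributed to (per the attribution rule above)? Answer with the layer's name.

[0] back_away on; wire := (-2, 2)
[1] escape on (suppress); wire := (-2, 2)
[2] grasp off; pass (-2, 2)
[3] seek_light off; pass (-2, 2)
output (-2, 2)
last writer: layer 1 = escape

escape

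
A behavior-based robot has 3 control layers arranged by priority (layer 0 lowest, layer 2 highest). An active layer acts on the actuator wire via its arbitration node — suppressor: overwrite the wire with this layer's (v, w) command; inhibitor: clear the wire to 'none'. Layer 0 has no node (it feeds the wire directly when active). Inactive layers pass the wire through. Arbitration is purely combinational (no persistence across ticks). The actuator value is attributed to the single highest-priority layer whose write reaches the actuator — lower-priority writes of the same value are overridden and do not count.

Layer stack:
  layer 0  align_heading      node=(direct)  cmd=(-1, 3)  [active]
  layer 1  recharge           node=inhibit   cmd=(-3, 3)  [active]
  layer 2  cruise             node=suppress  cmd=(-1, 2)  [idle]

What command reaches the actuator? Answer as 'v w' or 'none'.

none

layer 0 (align_heading) active — direct: (-1, 3)
layer 1 (recharge) active — inhibits: none
layer 2 (cruise) idle — unchanged: none
→ actuator none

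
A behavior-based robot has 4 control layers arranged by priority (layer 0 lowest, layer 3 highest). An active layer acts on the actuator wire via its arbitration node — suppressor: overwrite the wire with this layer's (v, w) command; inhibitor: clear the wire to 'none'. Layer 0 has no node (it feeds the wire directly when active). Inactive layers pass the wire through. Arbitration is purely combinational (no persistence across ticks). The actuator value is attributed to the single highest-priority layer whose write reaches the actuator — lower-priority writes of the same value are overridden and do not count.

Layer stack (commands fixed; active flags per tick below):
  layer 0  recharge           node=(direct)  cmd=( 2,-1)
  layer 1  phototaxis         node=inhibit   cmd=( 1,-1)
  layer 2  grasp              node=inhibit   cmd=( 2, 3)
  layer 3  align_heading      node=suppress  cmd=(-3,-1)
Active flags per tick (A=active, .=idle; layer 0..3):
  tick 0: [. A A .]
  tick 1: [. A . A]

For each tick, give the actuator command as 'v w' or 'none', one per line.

none
-3 -1

tick 0:
  layer 0 (recharge) idle — none
  layer 1 (phototaxis) active — inhibits: none
  layer 2 (grasp) active — inhibits: none
  layer 3 (align_heading) idle — unchanged: none
  → actuator none
tick 1:
  layer 0 (recharge) idle — none
  layer 1 (phototaxis) active — inhibits: none
  layer 2 (grasp) idle — unchanged: none
  layer 3 (align_heading) active — suppresses: (-3, -1)
  → actuator (-3, -1)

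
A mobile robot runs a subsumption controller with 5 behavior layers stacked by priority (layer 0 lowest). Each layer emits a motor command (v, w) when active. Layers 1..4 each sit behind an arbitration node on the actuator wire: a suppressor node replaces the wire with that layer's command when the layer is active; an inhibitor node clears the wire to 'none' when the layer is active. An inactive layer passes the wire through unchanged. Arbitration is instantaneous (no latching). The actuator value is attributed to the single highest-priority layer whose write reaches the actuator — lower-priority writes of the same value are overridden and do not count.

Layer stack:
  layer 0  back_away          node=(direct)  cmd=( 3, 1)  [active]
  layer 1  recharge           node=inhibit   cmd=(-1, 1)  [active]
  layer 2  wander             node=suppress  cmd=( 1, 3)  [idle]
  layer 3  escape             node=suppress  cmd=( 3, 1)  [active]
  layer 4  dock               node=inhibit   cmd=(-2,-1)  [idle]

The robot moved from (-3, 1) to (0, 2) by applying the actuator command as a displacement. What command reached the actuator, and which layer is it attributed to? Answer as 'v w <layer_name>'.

3 1 escape

displacement = (0, 2) − (-3, 1) = (3, 1)
[0] back_away on; wire := (3, 1)
[1] recharge on (inhibit); wire := none
[2] wander off; pass none
[3] escape on (suppress); wire := (3, 1)
[4] dock off; pass (3, 1)
output (3, 1) — from layer 3 (escape)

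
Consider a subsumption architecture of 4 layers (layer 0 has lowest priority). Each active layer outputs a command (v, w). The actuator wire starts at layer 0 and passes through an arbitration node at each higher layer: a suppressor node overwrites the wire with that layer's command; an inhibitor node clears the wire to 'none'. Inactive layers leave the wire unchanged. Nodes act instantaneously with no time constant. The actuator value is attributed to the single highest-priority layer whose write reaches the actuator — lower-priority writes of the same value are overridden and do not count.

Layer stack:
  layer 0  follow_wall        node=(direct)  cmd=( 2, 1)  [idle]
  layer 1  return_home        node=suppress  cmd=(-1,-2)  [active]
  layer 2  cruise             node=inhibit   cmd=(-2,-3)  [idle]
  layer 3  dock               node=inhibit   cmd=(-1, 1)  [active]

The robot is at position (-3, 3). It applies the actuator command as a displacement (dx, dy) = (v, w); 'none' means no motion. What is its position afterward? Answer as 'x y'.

-3 3

[0] follow_wall off; wire := none
[1] return_home on (suppress); wire := (-1, -2)
[2] cruise off; pass (-1, -2)
[3] dock on (inhibit); wire := none
output none
position: (-3, 3) + none = (-3, 3)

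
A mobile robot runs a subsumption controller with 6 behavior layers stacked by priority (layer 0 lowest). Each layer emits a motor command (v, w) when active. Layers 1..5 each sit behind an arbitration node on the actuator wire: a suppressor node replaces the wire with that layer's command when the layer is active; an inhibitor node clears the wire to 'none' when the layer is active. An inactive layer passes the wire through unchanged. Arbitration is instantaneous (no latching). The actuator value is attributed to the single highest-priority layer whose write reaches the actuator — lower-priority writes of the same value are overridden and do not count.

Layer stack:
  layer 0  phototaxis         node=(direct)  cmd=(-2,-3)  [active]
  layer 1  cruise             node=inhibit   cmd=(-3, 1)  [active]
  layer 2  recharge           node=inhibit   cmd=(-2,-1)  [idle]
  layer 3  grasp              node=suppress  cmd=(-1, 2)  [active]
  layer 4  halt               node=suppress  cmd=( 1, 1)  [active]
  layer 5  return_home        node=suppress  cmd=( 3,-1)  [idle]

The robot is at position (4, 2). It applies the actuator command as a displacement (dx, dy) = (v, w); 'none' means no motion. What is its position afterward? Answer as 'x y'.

5 3

layer 0 (phototaxis) active — direct: (-2, -3)
layer 1 (cruise) active — inhibits: none
layer 2 (recharge) idle — unchanged: none
layer 3 (grasp) active — suppresses: (-1, 2)
layer 4 (halt) active — suppresses: (1, 1)
layer 5 (return_home) idle — unchanged: (1, 1)
→ actuator (1, 1)
position: (4, 2) + (1, 1) = (5, 3)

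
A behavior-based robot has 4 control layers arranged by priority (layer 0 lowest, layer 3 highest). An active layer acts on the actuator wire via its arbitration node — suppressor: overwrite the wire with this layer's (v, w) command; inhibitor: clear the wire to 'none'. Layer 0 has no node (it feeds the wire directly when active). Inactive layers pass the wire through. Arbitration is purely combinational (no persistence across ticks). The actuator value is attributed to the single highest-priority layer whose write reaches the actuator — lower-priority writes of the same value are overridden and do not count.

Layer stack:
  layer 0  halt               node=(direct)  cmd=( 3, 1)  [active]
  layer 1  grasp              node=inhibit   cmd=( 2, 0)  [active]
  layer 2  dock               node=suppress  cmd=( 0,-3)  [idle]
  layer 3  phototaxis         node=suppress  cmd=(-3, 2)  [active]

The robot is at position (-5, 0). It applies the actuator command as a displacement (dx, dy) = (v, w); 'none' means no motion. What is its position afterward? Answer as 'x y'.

-8 2

L0 halt: active, feeds wire = (3, 1)
L1 grasp: active, inhibitor → wire = none
L2 dock: idle → wire stays none
L3 phototaxis: active, suppressor → wire = (-3, 2)
actuator = (-3, 2)
position: (-5, 0) + (-3, 2) = (-8, 2)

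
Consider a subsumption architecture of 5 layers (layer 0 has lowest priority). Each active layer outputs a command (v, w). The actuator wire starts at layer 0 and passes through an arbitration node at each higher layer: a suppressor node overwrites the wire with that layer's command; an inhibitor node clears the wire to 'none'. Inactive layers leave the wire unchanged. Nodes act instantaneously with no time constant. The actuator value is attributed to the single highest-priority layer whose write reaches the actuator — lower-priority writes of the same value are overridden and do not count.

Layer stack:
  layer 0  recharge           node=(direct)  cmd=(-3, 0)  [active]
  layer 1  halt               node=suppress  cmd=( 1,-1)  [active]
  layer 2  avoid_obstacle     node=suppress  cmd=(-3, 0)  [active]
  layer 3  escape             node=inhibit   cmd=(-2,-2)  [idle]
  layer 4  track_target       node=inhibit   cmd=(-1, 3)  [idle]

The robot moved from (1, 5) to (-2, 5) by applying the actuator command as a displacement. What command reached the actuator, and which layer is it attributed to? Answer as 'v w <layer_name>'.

displacement = (-2, 5) − (1, 5) = (-3, 0)
[0] recharge on; wire := (-3, 0)
[1] halt on (suppress); wire := (1, -1)
[2] avoid_obstacle on (suppress); wire := (-3, 0)
[3] escape off; pass (-3, 0)
[4] track_target off; pass (-3, 0)
output (-3, 0) — from layer 2 (avoid_obstacle)

-3 0 avoid_obstacle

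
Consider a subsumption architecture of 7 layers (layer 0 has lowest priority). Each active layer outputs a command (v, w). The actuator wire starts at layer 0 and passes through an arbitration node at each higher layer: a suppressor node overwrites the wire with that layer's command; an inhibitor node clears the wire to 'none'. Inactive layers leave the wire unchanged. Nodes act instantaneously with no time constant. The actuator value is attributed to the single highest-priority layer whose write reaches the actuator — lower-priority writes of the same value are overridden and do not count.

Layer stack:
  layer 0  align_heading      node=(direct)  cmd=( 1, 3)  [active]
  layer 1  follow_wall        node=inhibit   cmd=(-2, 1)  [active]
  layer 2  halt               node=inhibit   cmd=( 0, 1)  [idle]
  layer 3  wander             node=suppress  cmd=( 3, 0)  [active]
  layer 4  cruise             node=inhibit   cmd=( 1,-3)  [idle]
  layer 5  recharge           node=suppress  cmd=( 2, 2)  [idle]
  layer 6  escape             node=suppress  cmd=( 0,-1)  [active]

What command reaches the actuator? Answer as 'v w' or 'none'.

0 -1

layer 0 (align_heading) active — direct: (1, 3)
layer 1 (follow_wall) active — inhibits: none
layer 2 (halt) idle — unchanged: none
layer 3 (wander) active — suppresses: (3, 0)
layer 4 (cruise) idle — unchanged: (3, 0)
layer 5 (recharge) idle — unchanged: (3, 0)
layer 6 (escape) active — suppresses: (0, -1)
→ actuator (0, -1)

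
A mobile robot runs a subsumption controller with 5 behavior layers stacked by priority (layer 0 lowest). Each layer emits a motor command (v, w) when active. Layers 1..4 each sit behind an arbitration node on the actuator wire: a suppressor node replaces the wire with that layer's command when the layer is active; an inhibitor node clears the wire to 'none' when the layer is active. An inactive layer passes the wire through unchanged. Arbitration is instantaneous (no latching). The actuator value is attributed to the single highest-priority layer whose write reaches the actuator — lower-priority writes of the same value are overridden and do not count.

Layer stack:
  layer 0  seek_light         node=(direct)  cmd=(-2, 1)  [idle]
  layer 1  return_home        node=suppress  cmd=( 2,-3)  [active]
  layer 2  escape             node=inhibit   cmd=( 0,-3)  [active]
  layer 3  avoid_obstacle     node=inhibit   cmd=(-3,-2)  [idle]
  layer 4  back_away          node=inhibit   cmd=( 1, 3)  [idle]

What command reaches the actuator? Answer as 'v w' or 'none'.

L0 seek_light: idle → wire = none
L1 return_home: active, suppressor → wire = (2, -3)
L2 escape: active, inhibitor → wire = none
L3 avoid_obstacle: idle → wire stays none
L4 back_away: idle → wire stays none
actuator = none

none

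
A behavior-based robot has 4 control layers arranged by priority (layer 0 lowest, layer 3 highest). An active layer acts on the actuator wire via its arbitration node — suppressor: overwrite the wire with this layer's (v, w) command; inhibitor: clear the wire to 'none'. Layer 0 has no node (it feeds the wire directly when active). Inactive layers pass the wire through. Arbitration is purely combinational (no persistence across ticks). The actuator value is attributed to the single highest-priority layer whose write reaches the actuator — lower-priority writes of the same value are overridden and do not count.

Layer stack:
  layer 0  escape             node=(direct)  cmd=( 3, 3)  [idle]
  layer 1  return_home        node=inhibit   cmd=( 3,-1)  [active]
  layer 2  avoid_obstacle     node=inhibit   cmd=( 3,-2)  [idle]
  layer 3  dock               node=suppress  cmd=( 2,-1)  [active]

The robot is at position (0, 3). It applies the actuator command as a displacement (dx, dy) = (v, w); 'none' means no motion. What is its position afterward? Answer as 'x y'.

2 2

[0] escape off; wire := none
[1] return_home on (inhibit); wire := none
[2] avoid_obstacle off; pass none
[3] dock on (suppress); wire := (2, -1)
output (2, -1)
position: (0, 3) + (2, -1) = (2, 2)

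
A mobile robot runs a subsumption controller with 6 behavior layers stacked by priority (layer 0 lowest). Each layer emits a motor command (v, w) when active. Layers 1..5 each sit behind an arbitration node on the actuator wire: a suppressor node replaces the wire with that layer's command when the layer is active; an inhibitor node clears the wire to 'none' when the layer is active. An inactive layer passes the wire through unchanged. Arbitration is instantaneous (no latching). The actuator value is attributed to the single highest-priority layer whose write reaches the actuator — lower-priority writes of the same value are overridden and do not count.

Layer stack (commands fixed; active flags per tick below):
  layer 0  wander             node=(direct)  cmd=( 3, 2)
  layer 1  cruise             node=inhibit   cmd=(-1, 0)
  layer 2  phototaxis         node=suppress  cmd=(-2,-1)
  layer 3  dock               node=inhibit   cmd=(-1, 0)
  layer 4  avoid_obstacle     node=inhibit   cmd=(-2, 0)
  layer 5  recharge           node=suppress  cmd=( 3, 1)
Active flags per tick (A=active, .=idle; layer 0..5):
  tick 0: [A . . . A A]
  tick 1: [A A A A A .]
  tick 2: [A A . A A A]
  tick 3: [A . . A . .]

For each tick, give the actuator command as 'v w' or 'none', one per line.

3 1
none
3 1
none

tick 0:
  L0 wander: active, feeds wire = (3, 2)
  L1 cruise: idle → wire stays (3, 2)
  L2 phototaxis: idle → wire stays (3, 2)
  L3 dock: idle → wire stays (3, 2)
  L4 avoid_obstacle: active, inhibitor → wire = none
  L5 recharge: active, suppressor → wire = (3, 1)
  actuator = (3, 1)
tick 1:
  L0 wander: active, feeds wire = (3, 2)
  L1 cruise: active, inhibitor → wire = none
  L2 phototaxis: active, suppressor → wire = (-2, -1)
  L3 dock: active, inhibitor → wire = none
  L4 avoid_obstacle: active, inhibitor → wire = none
  L5 recharge: idle → wire stays none
  actuator = none
tick 2:
  L0 wander: active, feeds wire = (3, 2)
  L1 cruise: active, inhibitor → wire = none
  L2 phototaxis: idle → wire stays none
  L3 dock: active, inhibitor → wire = none
  L4 avoid_obstacle: active, inhibitor → wire = none
  L5 recharge: active, suppressor → wire = (3, 1)
  actuator = (3, 1)
tick 3:
  L0 wander: active, feeds wire = (3, 2)
  L1 cruise: idle → wire stays (3, 2)
  L2 phototaxis: idle → wire stays (3, 2)
  L3 dock: active, inhibitor → wire = none
  L4 avoid_obstacle: idle → wire stays none
  L5 recharge: idle → wire stays none
  actuator = none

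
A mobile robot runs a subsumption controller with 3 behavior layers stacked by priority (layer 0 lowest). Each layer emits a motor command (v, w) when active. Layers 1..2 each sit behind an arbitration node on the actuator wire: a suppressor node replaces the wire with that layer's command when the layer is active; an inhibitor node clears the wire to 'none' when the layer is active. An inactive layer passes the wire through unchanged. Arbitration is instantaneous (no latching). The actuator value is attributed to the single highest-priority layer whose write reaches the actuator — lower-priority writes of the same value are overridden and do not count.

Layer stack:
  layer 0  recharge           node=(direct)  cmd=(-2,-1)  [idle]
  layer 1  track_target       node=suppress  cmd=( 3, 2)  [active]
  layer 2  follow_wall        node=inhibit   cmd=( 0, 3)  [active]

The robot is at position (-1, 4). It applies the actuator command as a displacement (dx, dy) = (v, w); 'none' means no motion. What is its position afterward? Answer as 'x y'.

[0] recharge off; wire := none
[1] track_target on (suppress); wire := (3, 2)
[2] follow_wall on (inhibit); wire := none
output none
position: (-1, 4) + none = (-1, 4)

-1 4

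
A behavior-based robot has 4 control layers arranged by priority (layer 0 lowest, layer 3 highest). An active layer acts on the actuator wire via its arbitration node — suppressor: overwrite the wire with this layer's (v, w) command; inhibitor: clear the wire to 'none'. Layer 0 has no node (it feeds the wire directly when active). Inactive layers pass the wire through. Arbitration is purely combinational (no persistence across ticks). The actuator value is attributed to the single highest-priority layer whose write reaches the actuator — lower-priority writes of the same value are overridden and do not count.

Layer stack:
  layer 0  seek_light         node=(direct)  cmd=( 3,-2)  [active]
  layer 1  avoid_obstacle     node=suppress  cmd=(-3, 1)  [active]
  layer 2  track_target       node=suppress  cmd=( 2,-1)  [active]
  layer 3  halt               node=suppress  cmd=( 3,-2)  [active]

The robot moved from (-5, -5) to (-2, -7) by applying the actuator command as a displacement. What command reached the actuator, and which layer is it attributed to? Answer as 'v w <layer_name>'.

displacement = (-2, -7) − (-5, -5) = (3, -2)
L0 seek_light: active, feeds wire = (3, -2)
L1 avoid_obstacle: active, suppressor → wire = (-3, 1)
L2 track_target: active, suppressor → wire = (2, -1)
L3 halt: active, suppressor → wire = (3, -2)
actuator = (3, -2) — from layer 3 (halt)

3 -2 halt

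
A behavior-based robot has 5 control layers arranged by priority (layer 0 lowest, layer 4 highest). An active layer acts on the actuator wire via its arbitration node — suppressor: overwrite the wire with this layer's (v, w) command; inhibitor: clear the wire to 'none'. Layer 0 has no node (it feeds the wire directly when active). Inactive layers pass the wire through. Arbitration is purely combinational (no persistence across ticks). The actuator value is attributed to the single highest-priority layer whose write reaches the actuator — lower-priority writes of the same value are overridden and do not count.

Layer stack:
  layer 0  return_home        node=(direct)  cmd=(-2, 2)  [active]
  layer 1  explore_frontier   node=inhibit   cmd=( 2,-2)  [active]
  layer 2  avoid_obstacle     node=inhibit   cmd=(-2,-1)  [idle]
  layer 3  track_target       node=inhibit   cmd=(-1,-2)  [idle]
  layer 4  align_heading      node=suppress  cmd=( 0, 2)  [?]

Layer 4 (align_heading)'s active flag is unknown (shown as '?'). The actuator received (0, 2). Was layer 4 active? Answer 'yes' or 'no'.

If layer 4 is active=yes:
  actuator would be (0, 2)
If layer 4 is active=no:
  actuator would be none
Observed (0, 2), so layer 4 was active.

yes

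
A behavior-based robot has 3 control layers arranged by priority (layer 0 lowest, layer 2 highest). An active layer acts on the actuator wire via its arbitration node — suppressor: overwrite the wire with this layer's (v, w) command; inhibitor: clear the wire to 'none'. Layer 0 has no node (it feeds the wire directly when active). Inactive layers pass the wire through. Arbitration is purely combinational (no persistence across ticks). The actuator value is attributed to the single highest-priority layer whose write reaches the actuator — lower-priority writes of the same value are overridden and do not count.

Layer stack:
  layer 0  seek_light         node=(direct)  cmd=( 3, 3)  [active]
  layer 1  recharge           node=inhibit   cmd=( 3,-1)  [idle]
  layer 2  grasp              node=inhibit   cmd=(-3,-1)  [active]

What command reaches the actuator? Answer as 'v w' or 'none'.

L0 seek_light: active, feeds wire = (3, 3)
L1 recharge: idle → wire stays (3, 3)
L2 grasp: active, inhibitor → wire = none
actuator = none

none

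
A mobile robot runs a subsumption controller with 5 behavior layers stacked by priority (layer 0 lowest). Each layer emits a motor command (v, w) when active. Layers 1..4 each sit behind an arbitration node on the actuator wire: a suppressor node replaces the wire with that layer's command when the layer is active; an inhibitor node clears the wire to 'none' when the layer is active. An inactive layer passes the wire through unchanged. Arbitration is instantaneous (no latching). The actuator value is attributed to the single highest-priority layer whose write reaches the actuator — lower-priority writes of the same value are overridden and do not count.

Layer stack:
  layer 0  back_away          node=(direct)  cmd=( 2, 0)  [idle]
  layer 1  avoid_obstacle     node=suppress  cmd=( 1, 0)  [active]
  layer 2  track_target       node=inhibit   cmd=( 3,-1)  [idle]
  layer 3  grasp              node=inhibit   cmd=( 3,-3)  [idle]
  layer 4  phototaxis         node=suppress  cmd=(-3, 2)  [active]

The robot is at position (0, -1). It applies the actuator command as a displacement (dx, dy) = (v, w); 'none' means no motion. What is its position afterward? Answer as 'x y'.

layer 0 (back_away) idle — none
layer 1 (avoid_obstacle) active — suppresses: (1, 0)
layer 2 (track_target) idle — unchanged: (1, 0)
layer 3 (grasp) idle — unchanged: (1, 0)
layer 4 (phototaxis) active — suppresses: (-3, 2)
→ actuator (-3, 2)
position: (0, -1) + (-3, 2) = (-3, 1)

-3 1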